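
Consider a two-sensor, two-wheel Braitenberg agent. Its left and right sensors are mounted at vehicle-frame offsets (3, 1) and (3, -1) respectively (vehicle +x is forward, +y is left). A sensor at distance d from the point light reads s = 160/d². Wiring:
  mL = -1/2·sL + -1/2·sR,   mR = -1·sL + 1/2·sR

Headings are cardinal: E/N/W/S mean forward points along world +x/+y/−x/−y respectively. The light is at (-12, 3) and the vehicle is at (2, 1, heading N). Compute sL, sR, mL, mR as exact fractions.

left sensor world pos  = (1, 4); dL² = 170
right sensor world pos = (3, 4); dR² = 226
sL = 160/170 = 16/17
sR = 160/226 = 80/113
mL = -1/2·sL + -1/2·sR = -1584/1921
mR = -1·sL + 1/2·sR = -1128/1921

16/17 80/113 -1584/1921 -1128/1921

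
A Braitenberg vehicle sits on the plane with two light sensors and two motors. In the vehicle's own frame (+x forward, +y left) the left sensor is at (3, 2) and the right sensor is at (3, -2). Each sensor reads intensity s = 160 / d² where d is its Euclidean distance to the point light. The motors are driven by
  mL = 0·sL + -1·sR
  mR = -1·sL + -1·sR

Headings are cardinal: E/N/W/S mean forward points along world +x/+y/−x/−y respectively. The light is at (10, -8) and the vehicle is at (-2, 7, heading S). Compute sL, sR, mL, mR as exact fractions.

40/61 8/17 -8/17 -1168/1037

left sensor world pos  = (0, 4); dL² = 244
right sensor world pos = (-4, 4); dR² = 340
sL = 160/244 = 40/61
sR = 160/340 = 8/17
mL = 0·sL + -1·sR = -8/17
mR = -1·sL + -1·sR = -1168/1037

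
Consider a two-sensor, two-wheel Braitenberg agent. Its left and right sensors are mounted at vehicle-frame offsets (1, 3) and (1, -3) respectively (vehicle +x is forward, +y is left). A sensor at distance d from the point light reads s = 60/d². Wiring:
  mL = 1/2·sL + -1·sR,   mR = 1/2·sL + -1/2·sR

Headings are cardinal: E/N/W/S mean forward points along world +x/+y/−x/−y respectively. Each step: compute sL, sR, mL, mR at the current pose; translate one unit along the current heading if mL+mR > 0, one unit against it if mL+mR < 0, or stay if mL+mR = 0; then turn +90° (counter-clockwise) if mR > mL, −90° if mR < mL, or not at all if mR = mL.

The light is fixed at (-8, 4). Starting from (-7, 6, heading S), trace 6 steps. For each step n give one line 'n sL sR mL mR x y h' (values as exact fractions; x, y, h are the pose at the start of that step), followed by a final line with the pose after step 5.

n=0: pose=(-7,6,S); sL=60/17, sR=12; mL=-174/17, mR=-72/17; mL+mR=-246/17 → advance -1; mR−mL=6 → turn +1·90°
n=1: pose=(-7,7,E); sL=3/2, sR=15; mL=-57/4, mR=-27/4; mL+mR=-21 → advance -1; mR−mL=15/2 → turn +1·90°
n=2: pose=(-8,7,N); sL=12/5, sR=12/5; mL=-6/5, mR=0; mL+mR=-6/5 → advance -1; mR−mL=6/5 → turn +1·90°
n=3: pose=(-8,6,W); sL=30, sR=30/13; mL=165/13, mR=180/13; mL+mR=345/13 → advance +1; mR−mL=15/13 → turn +1·90°
n=4: pose=(-9,6,S); sL=12, sR=60/17; mL=42/17, mR=72/17; mL+mR=114/17 → advance +1; mR−mL=30/17 → turn +1·90°
n=5: pose=(-9,5,E); sL=15/4, sR=15; mL=-105/8, mR=-45/8; mL+mR=-75/4 → advance -1; mR−mL=15/2 → turn +1·90°

0 60/17 12 -174/17 -72/17 -7 6 S
1 3/2 15 -57/4 -27/4 -7 7 E
2 12/5 12/5 -6/5 0 -8 7 N
3 30 30/13 165/13 180/13 -8 6 W
4 12 60/17 42/17 72/17 -9 6 S
5 15/4 15 -105/8 -45/8 -9 5 E
final -10 5 N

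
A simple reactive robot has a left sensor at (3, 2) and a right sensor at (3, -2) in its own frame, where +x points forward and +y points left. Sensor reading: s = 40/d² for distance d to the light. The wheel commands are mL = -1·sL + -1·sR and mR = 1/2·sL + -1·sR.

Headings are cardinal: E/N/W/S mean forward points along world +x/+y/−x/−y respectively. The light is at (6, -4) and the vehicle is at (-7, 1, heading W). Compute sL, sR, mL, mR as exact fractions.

8/53 8/61 -912/3233 -180/3233

left sensor world pos  = (-10, -1); dL² = 265
right sensor world pos = (-10, 3); dR² = 305
sL = 40/265 = 8/53
sR = 40/305 = 8/61
mL = -1·sL + -1·sR = -912/3233
mR = 1/2·sL + -1·sR = -180/3233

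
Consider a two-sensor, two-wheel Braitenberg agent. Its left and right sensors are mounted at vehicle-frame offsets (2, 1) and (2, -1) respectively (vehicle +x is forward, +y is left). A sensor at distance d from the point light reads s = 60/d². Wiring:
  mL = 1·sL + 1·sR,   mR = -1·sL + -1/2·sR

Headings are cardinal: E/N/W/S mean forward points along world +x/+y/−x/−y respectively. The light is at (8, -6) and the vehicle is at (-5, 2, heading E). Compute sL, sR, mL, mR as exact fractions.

left sensor world pos  = (-3, 3); dL² = 202
right sensor world pos = (-3, 1); dR² = 170
sL = 60/202 = 30/101
sR = 60/170 = 6/17
mL = 1·sL + 1·sR = 1116/1717
mR = -1·sL + -1/2·sR = -813/1717

30/101 6/17 1116/1717 -813/1717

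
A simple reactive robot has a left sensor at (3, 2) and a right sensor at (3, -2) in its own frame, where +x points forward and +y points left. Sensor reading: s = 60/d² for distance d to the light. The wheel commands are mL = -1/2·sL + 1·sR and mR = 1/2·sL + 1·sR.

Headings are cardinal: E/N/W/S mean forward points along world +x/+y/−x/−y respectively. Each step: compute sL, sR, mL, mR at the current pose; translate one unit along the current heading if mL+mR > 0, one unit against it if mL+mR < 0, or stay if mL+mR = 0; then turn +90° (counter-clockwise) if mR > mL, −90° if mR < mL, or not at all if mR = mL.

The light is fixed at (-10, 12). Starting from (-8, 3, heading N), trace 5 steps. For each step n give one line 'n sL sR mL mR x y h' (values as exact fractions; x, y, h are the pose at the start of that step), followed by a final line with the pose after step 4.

n=0: pose=(-8,3,N); sL=5/3, sR=15/13; mL=25/78, mR=155/78; mL+mR=30/13 → advance +1; mR−mL=5/3 → turn +1·90°
n=1: pose=(-8,4,W); sL=60/101, sR=60/37; mL=4950/3737, mR=7170/3737; mL+mR=120/37 → advance +1; mR−mL=60/101 → turn +1·90°
n=2: pose=(-9,4,S); sL=6/13, sR=30/61; mL=207/793, mR=573/793; mL+mR=60/61 → advance +1; mR−mL=6/13 → turn +1·90°
n=3: pose=(-9,3,E); sL=12/13, sR=60/137; mL=-42/1781, mR=1602/1781; mL+mR=120/137 → advance +1; mR−mL=12/13 → turn +1·90°
n=4: pose=(-8,3,N); sL=5/3, sR=15/13; mL=25/78, mR=155/78; mL+mR=30/13 → advance +1; mR−mL=5/3 → turn +1·90°

0 5/3 15/13 25/78 155/78 -8 3 N
1 60/101 60/37 4950/3737 7170/3737 -8 4 W
2 6/13 30/61 207/793 573/793 -9 4 S
3 12/13 60/137 -42/1781 1602/1781 -9 3 E
4 5/3 15/13 25/78 155/78 -8 3 N
final -8 4 W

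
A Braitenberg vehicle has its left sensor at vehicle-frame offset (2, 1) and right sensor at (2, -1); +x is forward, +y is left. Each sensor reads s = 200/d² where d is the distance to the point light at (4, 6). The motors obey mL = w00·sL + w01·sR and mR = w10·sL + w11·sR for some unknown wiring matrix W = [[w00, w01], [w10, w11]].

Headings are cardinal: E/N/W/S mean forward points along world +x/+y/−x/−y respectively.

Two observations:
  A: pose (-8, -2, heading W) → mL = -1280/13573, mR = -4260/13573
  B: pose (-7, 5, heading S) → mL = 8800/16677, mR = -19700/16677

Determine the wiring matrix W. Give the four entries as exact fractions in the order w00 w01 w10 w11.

1 -1 -1 1/2

obs A: pose=(-8,-2,W) → sL=200/277, sR=40/49, mL=-1280/13573, mR=-4260/13573
obs B: pose=(-7,5,S) → sL=200/109, sR=200/153, mL=8800/16677, mR=-19700/16677
sensor matrix S = [[200/277, 40/49], [200/109, 200/153]]; det S = -125408000/226356921
solve [mL_A; mL_B] = S·[w00; w01] and [mR_A; mR_B] = S·[w10; w11]:
  w00 = 1, w01 = -1, w10 = -1, w11 = 1/2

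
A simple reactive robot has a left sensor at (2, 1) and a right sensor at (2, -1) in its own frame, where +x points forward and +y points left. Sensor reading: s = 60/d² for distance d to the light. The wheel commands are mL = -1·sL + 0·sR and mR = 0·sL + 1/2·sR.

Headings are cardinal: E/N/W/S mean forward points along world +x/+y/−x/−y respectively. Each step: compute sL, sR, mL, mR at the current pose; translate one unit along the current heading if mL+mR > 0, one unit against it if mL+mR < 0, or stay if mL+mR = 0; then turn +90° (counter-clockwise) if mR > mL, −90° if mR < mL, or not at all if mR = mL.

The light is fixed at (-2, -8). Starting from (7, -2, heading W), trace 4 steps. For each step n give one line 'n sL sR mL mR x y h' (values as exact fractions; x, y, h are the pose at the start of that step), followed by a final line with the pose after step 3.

n=0: pose=(7,-2,W); sL=30/37, sR=30/49; mL=-30/37, mR=15/49; mL+mR=-915/1813 → advance -1; mR−mL=2025/1813 → turn +1·90°
n=1: pose=(8,-2,S); sL=60/137, sR=60/97; mL=-60/137, mR=30/97; mL+mR=-1710/13289 → advance -1; mR−mL=9930/13289 → turn +1·90°
n=2: pose=(8,-1,E); sL=15/52, sR=1/3; mL=-15/52, mR=1/6; mL+mR=-19/156 → advance -1; mR−mL=71/156 → turn +1·90°
n=3: pose=(7,-1,N); sL=12/29, sR=60/181; mL=-12/29, mR=30/181; mL+mR=-1302/5249 → advance -1; mR−mL=3042/5249 → turn +1·90°

0 30/37 30/49 -30/37 15/49 7 -2 W
1 60/137 60/97 -60/137 30/97 8 -2 S
2 15/52 1/3 -15/52 1/6 8 -1 E
3 12/29 60/181 -12/29 30/181 7 -1 N
final 7 -2 W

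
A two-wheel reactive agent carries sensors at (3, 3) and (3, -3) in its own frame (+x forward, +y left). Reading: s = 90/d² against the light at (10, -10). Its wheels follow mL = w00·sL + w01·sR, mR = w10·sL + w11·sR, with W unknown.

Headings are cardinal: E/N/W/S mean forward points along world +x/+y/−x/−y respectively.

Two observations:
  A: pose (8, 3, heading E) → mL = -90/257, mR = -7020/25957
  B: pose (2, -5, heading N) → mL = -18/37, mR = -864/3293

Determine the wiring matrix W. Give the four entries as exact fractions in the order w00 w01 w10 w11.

obs A: pose=(8,3,E) → sL=90/257, sR=90/101, mL=-90/257, mR=-7020/25957
obs B: pose=(2,-5,N) → sL=18/37, sR=90/89, mL=-18/37, mR=-864/3293
sensor matrix S = [[90/257, 90/101], [18/37, 90/89]]; det S = -6784560/85476401
solve [mL_A; mL_B] = S·[w00; w01] and [mR_A; mR_B] = S·[w10; w11]:
  w00 = -1, w01 = 0, w10 = 1/2, w11 = -1/2

-1 0 1/2 -1/2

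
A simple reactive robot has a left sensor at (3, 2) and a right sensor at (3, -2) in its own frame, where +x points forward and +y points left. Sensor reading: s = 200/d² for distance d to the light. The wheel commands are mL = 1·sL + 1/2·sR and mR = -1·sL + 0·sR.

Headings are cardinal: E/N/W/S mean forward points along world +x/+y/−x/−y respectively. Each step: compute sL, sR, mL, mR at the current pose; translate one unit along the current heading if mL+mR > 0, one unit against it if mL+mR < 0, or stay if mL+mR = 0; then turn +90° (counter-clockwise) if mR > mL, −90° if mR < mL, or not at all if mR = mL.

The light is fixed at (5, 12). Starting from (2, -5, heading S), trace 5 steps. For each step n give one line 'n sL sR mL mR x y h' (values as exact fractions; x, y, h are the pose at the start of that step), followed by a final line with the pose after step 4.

n=0: pose=(2,-5,S); sL=200/401, sR=8/17; mL=5004/6817, mR=-200/401; mL+mR=4/17 → advance +1; mR−mL=-8404/6817 → turn -1·90°
n=1: pose=(2,-6,W); sL=50/109, sR=50/73; mL=6375/7957, mR=-50/109; mL+mR=25/73 → advance +1; mR−mL=-10025/7957 → turn -1·90°
n=2: pose=(1,-6,N); sL=200/261, sR=200/229; mL=71900/59769, mR=-200/261; mL+mR=100/229 → advance +1; mR−mL=-117700/59769 → turn -1·90°
n=3: pose=(1,-5,E); sL=100/113, sR=100/181; mL=23750/20453, mR=-100/113; mL+mR=50/181 → advance +1; mR−mL=-41850/20453 → turn -1·90°
n=4: pose=(2,-5,S); sL=200/401, sR=8/17; mL=5004/6817, mR=-200/401; mL+mR=4/17 → advance +1; mR−mL=-8404/6817 → turn -1·90°

0 200/401 8/17 5004/6817 -200/401 2 -5 S
1 50/109 50/73 6375/7957 -50/109 2 -6 W
2 200/261 200/229 71900/59769 -200/261 1 -6 N
3 100/113 100/181 23750/20453 -100/113 1 -5 E
4 200/401 8/17 5004/6817 -200/401 2 -5 S
final 2 -6 W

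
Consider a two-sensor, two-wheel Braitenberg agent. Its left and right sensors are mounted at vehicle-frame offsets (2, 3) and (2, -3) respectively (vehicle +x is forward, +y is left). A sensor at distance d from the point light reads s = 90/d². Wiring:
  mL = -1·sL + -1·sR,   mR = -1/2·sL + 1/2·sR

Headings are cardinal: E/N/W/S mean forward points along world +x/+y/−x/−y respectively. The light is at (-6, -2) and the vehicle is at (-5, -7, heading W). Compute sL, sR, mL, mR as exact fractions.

18/13 18 -252/13 108/13

left sensor world pos  = (-7, -10); dL² = 65
right sensor world pos = (-7, -4); dR² = 5
sL = 90/65 = 18/13
sR = 90/5 = 18
mL = -1·sL + -1·sR = -252/13
mR = -1/2·sL + 1/2·sR = 108/13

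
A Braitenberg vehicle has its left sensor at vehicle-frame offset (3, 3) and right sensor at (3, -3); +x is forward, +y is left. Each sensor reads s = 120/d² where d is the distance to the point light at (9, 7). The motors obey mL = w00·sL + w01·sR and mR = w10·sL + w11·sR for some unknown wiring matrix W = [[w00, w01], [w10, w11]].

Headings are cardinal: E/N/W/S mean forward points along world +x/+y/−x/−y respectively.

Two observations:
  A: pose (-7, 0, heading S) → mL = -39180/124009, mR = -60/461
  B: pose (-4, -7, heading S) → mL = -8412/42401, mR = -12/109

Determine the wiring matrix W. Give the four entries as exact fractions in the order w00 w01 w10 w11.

obs A: pose=(-7,0,S) → sL=120/269, sR=120/461, mL=-39180/124009, mR=-60/461
obs B: pose=(-4,-7,S) → sL=120/389, sR=24/109, mL=-8412/42401, mR=-12/109
sensor matrix S = [[120/269, 120/461], [120/389, 24/109]]; det S = 94245120/5258105609
solve [mL_A; mL_B] = S·[w00; w01] and [mR_A; mR_B] = S·[w10; w11]:
  w00 = -1, w01 = 1/2, w10 = 0, w11 = -1/2

-1 1/2 0 -1/2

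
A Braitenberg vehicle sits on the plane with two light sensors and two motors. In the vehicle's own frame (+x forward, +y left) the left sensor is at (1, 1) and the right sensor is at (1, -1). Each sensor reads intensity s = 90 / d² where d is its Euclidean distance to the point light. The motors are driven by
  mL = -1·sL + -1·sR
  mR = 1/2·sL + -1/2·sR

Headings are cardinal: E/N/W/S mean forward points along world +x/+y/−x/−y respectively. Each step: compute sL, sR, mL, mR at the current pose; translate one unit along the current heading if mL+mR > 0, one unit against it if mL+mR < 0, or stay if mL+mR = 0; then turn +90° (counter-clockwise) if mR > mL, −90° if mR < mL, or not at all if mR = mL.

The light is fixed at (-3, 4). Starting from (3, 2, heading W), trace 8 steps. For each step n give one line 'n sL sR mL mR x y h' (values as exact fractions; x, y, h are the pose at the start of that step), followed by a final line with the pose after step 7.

0 45/17 45/13 -1350/221 -90/221 3 2 W
1 90/73 2 -236/73 -28/73 4 2 S
2 45/32 45/34 -1485/544 45/1088 4 3 E
3 18/5 90/49 -1332/245 216/245 3 3 N
4 45/17 45/13 -1350/221 -90/221 3 2 W
5 90/73 2 -236/73 -28/73 4 2 S
6 45/32 45/34 -1485/544 45/1088 4 3 E
7 18/5 90/49 -1332/245 216/245 3 3 N
final 3 2 W

n=0: pose=(3,2,W); sL=45/17, sR=45/13; mL=-1350/221, mR=-90/221; mL+mR=-1440/221 → advance -1; mR−mL=1260/221 → turn +1·90°
n=1: pose=(4,2,S); sL=90/73, sR=2; mL=-236/73, mR=-28/73; mL+mR=-264/73 → advance -1; mR−mL=208/73 → turn +1·90°
n=2: pose=(4,3,E); sL=45/32, sR=45/34; mL=-1485/544, mR=45/1088; mL+mR=-2925/1088 → advance -1; mR−mL=3015/1088 → turn +1·90°
n=3: pose=(3,3,N); sL=18/5, sR=90/49; mL=-1332/245, mR=216/245; mL+mR=-1116/245 → advance -1; mR−mL=1548/245 → turn +1·90°
n=4: pose=(3,2,W); sL=45/17, sR=45/13; mL=-1350/221, mR=-90/221; mL+mR=-1440/221 → advance -1; mR−mL=1260/221 → turn +1·90°
n=5: pose=(4,2,S); sL=90/73, sR=2; mL=-236/73, mR=-28/73; mL+mR=-264/73 → advance -1; mR−mL=208/73 → turn +1·90°
n=6: pose=(4,3,E); sL=45/32, sR=45/34; mL=-1485/544, mR=45/1088; mL+mR=-2925/1088 → advance -1; mR−mL=3015/1088 → turn +1·90°
n=7: pose=(3,3,N); sL=18/5, sR=90/49; mL=-1332/245, mR=216/245; mL+mR=-1116/245 → advance -1; mR−mL=1548/245 → turn +1·90°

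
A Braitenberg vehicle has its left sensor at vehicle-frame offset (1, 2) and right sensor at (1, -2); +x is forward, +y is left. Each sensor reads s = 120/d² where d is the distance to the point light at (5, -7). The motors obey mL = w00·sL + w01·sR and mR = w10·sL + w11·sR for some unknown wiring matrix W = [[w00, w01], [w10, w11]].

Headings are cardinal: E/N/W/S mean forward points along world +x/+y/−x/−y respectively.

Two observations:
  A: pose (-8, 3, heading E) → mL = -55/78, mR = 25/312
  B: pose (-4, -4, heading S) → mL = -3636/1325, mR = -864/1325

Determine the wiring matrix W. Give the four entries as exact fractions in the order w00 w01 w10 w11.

-1 -1/2 -1/2 1/2

obs A: pose=(-8,3,E) → sL=5/12, sR=15/26, mL=-55/78, mR=25/312
obs B: pose=(-4,-4,S) → sL=120/53, sR=24/25, mL=-3636/1325, mR=-864/1325
sensor matrix S = [[5/12, 15/26], [120/53, 24/25]]; det S = -3122/3445
solve [mL_A; mL_B] = S·[w00; w01] and [mR_A; mR_B] = S·[w10; w11]:
  w00 = -1, w01 = -1/2, w10 = -1/2, w11 = 1/2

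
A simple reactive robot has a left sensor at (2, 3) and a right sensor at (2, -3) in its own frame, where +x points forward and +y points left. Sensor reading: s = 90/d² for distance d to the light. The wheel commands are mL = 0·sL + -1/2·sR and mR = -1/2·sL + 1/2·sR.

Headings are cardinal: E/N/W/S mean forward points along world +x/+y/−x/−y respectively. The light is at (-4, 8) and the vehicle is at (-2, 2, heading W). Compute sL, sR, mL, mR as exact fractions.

left sensor world pos  = (-4, -1); dL² = 81
right sensor world pos = (-4, 5); dR² = 9
sL = 90/81 = 10/9
sR = 90/9 = 10
mL = 0·sL + -1/2·sR = -5
mR = -1/2·sL + 1/2·sR = 40/9

10/9 10 -5 40/9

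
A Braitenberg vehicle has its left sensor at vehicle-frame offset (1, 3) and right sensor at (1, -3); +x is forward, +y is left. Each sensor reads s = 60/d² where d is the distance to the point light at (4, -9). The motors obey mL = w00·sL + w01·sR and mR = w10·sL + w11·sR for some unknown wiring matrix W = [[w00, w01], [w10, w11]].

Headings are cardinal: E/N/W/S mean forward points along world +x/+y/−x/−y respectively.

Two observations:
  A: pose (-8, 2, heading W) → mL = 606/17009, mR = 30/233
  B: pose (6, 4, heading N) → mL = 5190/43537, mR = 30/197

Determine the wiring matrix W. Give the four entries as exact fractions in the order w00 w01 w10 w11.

-1/2 1 1/2 0

obs A: pose=(-8,2,W) → sL=60/233, sR=12/73, mL=606/17009, mR=30/233
obs B: pose=(6,4,N) → sL=60/197, sR=60/221, mL=5190/43537, mR=30/197
sensor matrix S = [[60/233, 12/73], [60/197, 60/221]]; det S = 14696640/740520833
solve [mL_A; mL_B] = S·[w00; w01] and [mR_A; mR_B] = S·[w10; w11]:
  w00 = -1/2, w01 = 1, w10 = 1/2, w11 = 0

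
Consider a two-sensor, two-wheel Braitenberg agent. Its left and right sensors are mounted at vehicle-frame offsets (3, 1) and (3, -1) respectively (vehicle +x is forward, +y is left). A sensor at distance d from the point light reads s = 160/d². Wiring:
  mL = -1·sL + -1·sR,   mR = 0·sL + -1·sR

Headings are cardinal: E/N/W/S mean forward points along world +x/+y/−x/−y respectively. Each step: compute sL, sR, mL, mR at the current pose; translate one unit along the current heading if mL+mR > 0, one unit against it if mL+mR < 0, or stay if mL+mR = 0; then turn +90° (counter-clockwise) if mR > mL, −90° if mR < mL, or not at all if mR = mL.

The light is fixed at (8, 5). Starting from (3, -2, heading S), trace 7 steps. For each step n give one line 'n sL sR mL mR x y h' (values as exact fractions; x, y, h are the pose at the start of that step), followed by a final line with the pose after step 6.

n=0: pose=(3,-2,S); sL=40/29, sR=20/17; mL=-1260/493, mR=-20/17; mL+mR=-1840/493 → advance -1; mR−mL=40/29 → turn +1·90°
n=1: pose=(3,-1,E); sL=160/29, sR=160/53; mL=-13120/1537, mR=-160/53; mL+mR=-17760/1537 → advance -1; mR−mL=160/29 → turn +1·90°
n=2: pose=(2,-1,N); sL=80/29, sR=80/17; mL=-3680/493, mR=-80/17; mL+mR=-6000/493 → advance -1; mR−mL=80/29 → turn +1·90°
n=3: pose=(2,-2,W); sL=32/29, sR=160/117; mL=-8384/3393, mR=-160/117; mL+mR=-13024/3393 → advance -1; mR−mL=32/29 → turn +1·90°
n=4: pose=(3,-2,S); sL=40/29, sR=20/17; mL=-1260/493, mR=-20/17; mL+mR=-1840/493 → advance -1; mR−mL=40/29 → turn +1·90°
n=5: pose=(3,-1,E); sL=160/29, sR=160/53; mL=-13120/1537, mR=-160/53; mL+mR=-17760/1537 → advance -1; mR−mL=160/29 → turn +1·90°
n=6: pose=(2,-1,N); sL=80/29, sR=80/17; mL=-3680/493, mR=-80/17; mL+mR=-6000/493 → advance -1; mR−mL=80/29 → turn +1·90°

0 40/29 20/17 -1260/493 -20/17 3 -2 S
1 160/29 160/53 -13120/1537 -160/53 3 -1 E
2 80/29 80/17 -3680/493 -80/17 2 -1 N
3 32/29 160/117 -8384/3393 -160/117 2 -2 W
4 40/29 20/17 -1260/493 -20/17 3 -2 S
5 160/29 160/53 -13120/1537 -160/53 3 -1 E
6 80/29 80/17 -3680/493 -80/17 2 -1 N
final 2 -2 W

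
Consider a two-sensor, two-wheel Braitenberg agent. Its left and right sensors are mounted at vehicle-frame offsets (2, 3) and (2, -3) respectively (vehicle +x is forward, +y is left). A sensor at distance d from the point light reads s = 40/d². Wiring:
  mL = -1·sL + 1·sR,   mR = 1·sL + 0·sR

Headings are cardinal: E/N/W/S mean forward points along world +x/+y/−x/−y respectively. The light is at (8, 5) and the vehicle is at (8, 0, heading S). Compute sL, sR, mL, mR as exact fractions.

20/29 20/29 0 20/29

left sensor world pos  = (11, -2); dL² = 58
right sensor world pos = (5, -2); dR² = 58
sL = 40/58 = 20/29
sR = 40/58 = 20/29
mL = -1·sL + 1·sR = 0
mR = 1·sL + 0·sR = 20/29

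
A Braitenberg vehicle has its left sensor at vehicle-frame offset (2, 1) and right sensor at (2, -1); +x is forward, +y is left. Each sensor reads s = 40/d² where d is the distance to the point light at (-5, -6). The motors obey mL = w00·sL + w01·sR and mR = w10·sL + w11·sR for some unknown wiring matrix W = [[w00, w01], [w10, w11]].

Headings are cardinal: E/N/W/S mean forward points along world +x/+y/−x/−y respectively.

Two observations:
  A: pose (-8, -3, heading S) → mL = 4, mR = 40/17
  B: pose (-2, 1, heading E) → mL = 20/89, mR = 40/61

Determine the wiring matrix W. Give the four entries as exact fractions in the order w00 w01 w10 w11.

1/2 0 0 1

obs A: pose=(-8,-3,S) → sL=8, sR=40/17, mL=4, mR=40/17
obs B: pose=(-2,1,E) → sL=40/89, sR=40/61, mL=20/89, mR=40/61
sensor matrix S = [[8, 40/17], [40/89, 40/61]]; det S = 386560/92293
solve [mL_A; mL_B] = S·[w00; w01] and [mR_A; mR_B] = S·[w10; w11]:
  w00 = 1/2, w01 = 0, w10 = 0, w11 = 1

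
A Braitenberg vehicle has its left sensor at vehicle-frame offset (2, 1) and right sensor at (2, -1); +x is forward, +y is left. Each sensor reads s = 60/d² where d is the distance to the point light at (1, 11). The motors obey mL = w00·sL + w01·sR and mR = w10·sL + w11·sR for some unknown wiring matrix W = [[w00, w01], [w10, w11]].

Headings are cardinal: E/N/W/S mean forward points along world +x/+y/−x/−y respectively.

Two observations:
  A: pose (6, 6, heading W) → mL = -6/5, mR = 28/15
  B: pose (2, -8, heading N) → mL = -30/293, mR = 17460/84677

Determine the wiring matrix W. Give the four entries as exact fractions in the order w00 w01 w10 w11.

0 -1/2 1/2 1/2

obs A: pose=(6,6,W) → sL=4/3, sR=12/5, mL=-6/5, mR=28/15
obs B: pose=(2,-8,N) → sL=60/289, sR=60/293, mL=-30/293, mR=17460/84677
sensor matrix S = [[4/3, 12/5], [60/289, 60/293]]; det S = -19072/84677
solve [mL_A; mL_B] = S·[w00; w01] and [mR_A; mR_B] = S·[w10; w11]:
  w00 = 0, w01 = -1/2, w10 = 1/2, w11 = 1/2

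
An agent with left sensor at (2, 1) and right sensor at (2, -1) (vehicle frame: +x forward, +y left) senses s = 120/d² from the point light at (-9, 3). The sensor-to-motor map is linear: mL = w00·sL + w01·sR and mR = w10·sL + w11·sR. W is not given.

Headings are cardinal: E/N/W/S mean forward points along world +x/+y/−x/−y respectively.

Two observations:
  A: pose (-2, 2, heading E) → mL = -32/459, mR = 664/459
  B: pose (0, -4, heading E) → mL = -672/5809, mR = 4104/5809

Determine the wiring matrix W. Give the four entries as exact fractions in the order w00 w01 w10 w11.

-1 1 1/2 1/2

obs A: pose=(-2,2,E) → sL=40/27, sR=24/17, mL=-32/459, mR=664/459
obs B: pose=(0,-4,E) → sL=120/157, sR=24/37, mL=-672/5809, mR=4104/5809
sensor matrix S = [[40/27, 24/17], [120/157, 24/37]]; det S = -104960/888777
solve [mL_A; mL_B] = S·[w00; w01] and [mR_A; mR_B] = S·[w10; w11]:
  w00 = -1, w01 = 1, w10 = 1/2, w11 = 1/2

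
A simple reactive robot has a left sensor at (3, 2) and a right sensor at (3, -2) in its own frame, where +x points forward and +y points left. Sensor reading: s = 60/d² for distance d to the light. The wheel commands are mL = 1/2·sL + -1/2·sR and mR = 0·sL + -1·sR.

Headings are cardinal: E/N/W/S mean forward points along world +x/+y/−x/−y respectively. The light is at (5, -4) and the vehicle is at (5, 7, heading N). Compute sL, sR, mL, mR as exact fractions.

left sensor world pos  = (3, 10); dL² = 200
right sensor world pos = (7, 10); dR² = 200
sL = 60/200 = 3/10
sR = 60/200 = 3/10
mL = 1/2·sL + -1/2·sR = 0
mR = 0·sL + -1·sR = -3/10

3/10 3/10 0 -3/10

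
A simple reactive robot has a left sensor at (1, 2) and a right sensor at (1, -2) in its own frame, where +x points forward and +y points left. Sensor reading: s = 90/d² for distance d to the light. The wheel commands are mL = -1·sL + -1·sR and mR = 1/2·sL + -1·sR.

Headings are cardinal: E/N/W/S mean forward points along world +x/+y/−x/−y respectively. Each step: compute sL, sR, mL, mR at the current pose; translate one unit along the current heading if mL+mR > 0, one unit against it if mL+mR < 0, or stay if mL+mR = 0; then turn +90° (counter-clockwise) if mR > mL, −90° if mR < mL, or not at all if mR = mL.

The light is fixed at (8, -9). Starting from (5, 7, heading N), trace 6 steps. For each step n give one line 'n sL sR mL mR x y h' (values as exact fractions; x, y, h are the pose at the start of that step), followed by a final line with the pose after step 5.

0 45/157 9/29 -2718/4553 -1521/9106 5 7 N
1 18/37 18/61 -1764/2257 -117/2257 5 6 W
2 45/98 45/106 -2295/2597 -2025/10388 6 6 S
3 18/65 90/197 -9396/12805 -4077/12805 6 7 E
4 45/157 9/29 -2718/4553 -1521/9106 5 7 N
5 18/37 18/61 -1764/2257 -117/2257 5 6 W
final 6 6 S

n=0: pose=(5,7,N); sL=45/157, sR=9/29; mL=-2718/4553, mR=-1521/9106; mL+mR=-6957/9106 → advance -1; mR−mL=135/314 → turn +1·90°
n=1: pose=(5,6,W); sL=18/37, sR=18/61; mL=-1764/2257, mR=-117/2257; mL+mR=-1881/2257 → advance -1; mR−mL=27/37 → turn +1·90°
n=2: pose=(6,6,S); sL=45/98, sR=45/106; mL=-2295/2597, mR=-2025/10388; mL+mR=-11205/10388 → advance -1; mR−mL=135/196 → turn +1·90°
n=3: pose=(6,7,E); sL=18/65, sR=90/197; mL=-9396/12805, mR=-4077/12805; mL+mR=-13473/12805 → advance -1; mR−mL=27/65 → turn +1·90°
n=4: pose=(5,7,N); sL=45/157, sR=9/29; mL=-2718/4553, mR=-1521/9106; mL+mR=-6957/9106 → advance -1; mR−mL=135/314 → turn +1·90°
n=5: pose=(5,6,W); sL=18/37, sR=18/61; mL=-1764/2257, mR=-117/2257; mL+mR=-1881/2257 → advance -1; mR−mL=27/37 → turn +1·90°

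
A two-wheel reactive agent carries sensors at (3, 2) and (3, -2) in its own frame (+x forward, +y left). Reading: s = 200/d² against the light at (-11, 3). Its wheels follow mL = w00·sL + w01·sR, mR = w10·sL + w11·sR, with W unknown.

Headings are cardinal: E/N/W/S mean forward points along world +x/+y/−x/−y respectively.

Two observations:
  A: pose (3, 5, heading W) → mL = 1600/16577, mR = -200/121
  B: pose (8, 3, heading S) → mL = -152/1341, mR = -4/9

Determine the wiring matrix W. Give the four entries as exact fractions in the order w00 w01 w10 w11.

obs A: pose=(3,5,W) → sL=200/121, sR=200/137, mL=1600/16577, mR=-200/121
obs B: pose=(8,3,S) → sL=4/9, sR=100/149, mL=-152/1341, mR=-4/9
sensor matrix S = [[200/121, 200/137], [4/9, 100/149]]; det S = 10236800/22229757
solve [mL_A; mL_B] = S·[w00; w01] and [mR_A; mR_B] = S·[w10; w11]:
  w00 = 1/2, w01 = -1/2, w10 = -1, w11 = 0

1/2 -1/2 -1 0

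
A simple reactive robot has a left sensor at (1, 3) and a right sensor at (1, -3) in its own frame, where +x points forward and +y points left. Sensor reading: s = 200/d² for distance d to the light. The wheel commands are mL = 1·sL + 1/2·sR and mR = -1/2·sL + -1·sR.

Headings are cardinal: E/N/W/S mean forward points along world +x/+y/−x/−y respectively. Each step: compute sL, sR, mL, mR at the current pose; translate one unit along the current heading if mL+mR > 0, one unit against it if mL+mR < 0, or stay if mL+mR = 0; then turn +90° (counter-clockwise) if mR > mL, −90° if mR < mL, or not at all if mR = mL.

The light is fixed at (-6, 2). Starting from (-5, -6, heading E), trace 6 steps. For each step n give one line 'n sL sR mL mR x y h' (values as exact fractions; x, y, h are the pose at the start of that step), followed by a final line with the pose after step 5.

n=0: pose=(-5,-6,E); sL=200/29, sR=8/5; mL=1116/145, mR=-732/145; mL+mR=384/145 → advance +1; mR−mL=-1848/145 → turn -1·90°
n=1: pose=(-4,-6,S); sL=100/53, sR=100/41; mL=6750/2173, mR=-7350/2173; mL+mR=-600/2173 → advance -1; mR−mL=-14100/2173 → turn -1·90°
n=2: pose=(-4,-5,W); sL=200/101, sR=200/17; mL=13500/1717, mR=-21900/1717; mL+mR=-8400/1717 → advance -1; mR−mL=-35400/1717 → turn -1·90°
n=3: pose=(-3,-5,N); sL=50/9, sR=25/9; mL=125/18, mR=-50/9; mL+mR=25/18 → advance +1; mR−mL=-25/2 → turn -1·90°
n=4: pose=(-3,-4,E); sL=8, sR=200/97; mL=876/97, mR=-588/97; mL+mR=288/97 → advance +1; mR−mL=-1464/97 → turn -1·90°
n=5: pose=(-2,-4,S); sL=100/49, sR=4; mL=198/49, mR=-246/49; mL+mR=-48/49 → advance -1; mR−mL=-444/49 → turn -1·90°

0 200/29 8/5 1116/145 -732/145 -5 -6 E
1 100/53 100/41 6750/2173 -7350/2173 -4 -6 S
2 200/101 200/17 13500/1717 -21900/1717 -4 -5 W
3 50/9 25/9 125/18 -50/9 -3 -5 N
4 8 200/97 876/97 -588/97 -3 -4 E
5 100/49 4 198/49 -246/49 -2 -4 S
final -2 -3 W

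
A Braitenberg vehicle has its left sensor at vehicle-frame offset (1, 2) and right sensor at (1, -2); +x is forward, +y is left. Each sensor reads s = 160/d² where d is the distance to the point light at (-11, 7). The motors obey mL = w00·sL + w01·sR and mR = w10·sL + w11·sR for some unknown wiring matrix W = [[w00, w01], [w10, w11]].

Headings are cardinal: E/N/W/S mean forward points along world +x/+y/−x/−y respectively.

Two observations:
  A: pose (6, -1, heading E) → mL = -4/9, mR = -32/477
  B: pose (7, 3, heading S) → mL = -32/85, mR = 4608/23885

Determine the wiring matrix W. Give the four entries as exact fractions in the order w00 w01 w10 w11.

-1 0 -1 1

obs A: pose=(6,-1,E) → sL=4/9, sR=20/53, mL=-4/9, mR=-32/477
obs B: pose=(7,3,S) → sL=32/85, sR=160/281, mL=-32/85, mR=4608/23885
sensor matrix S = [[4/9, 20/53], [32/85, 160/281]]; det S = 252928/2278629
solve [mL_A; mL_B] = S·[w00; w01] and [mR_A; mR_B] = S·[w10; w11]:
  w00 = -1, w01 = 0, w10 = -1, w11 = 1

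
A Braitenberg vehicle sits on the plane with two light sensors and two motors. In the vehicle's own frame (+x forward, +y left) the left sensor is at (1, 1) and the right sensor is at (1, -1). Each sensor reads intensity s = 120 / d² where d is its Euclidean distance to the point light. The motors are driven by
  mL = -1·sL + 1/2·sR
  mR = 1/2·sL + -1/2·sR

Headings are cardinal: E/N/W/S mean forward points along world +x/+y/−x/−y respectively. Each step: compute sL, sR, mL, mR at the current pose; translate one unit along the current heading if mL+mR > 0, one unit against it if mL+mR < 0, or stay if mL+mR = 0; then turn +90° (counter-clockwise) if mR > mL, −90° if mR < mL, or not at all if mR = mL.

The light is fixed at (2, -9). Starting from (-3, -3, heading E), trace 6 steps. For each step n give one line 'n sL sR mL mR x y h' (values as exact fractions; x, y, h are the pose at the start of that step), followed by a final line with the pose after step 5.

n=0: pose=(-3,-3,E); sL=24/13, sR=120/41; mL=-204/533, mR=-288/533; mL+mR=-12/13 → advance -1; mR−mL=-84/533 → turn -1·90°
n=1: pose=(-4,-3,S); sL=12/5, sR=60/37; mL=-294/185, mR=72/185; mL+mR=-6/5 → advance -1; mR−mL=366/185 → turn +1·90°
n=2: pose=(-4,-2,E); sL=120/89, sR=120/61; mL=-1980/5429, mR=-1680/5429; mL+mR=-60/89 → advance -1; mR−mL=300/5429 → turn +1·90°
n=3: pose=(-5,-2,N); sL=15/16, sR=6/5; mL=-27/80, mR=-21/160; mL+mR=-15/32 → advance -1; mR−mL=33/160 → turn +1·90°
n=4: pose=(-5,-3,W); sL=120/89, sR=120/113; mL=-8220/10057, mR=1440/10057; mL+mR=-60/89 → advance -1; mR−mL=9660/10057 → turn +1·90°
n=5: pose=(-4,-3,S); sL=12/5, sR=60/37; mL=-294/185, mR=72/185; mL+mR=-6/5 → advance -1; mR−mL=366/185 → turn +1·90°

0 24/13 120/41 -204/533 -288/533 -3 -3 E
1 12/5 60/37 -294/185 72/185 -4 -3 S
2 120/89 120/61 -1980/5429 -1680/5429 -4 -2 E
3 15/16 6/5 -27/80 -21/160 -5 -2 N
4 120/89 120/113 -8220/10057 1440/10057 -5 -3 W
5 12/5 60/37 -294/185 72/185 -4 -3 S
final -4 -2 E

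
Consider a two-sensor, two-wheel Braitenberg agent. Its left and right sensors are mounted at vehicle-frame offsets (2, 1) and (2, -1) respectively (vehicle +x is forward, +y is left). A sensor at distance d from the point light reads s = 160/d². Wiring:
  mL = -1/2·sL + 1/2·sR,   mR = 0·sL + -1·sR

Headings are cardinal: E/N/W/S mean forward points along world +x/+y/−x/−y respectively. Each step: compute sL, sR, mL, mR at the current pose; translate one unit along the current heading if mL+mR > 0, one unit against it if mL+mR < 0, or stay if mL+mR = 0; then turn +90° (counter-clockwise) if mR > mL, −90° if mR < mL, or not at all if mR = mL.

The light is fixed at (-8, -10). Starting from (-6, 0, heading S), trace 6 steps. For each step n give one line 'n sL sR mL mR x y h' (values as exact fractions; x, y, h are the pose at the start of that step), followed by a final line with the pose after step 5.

0 160/73 32/13 128/949 -32/13 -6 0 S
1 8/5 10/9 -11/45 -10/9 -6 1 W
2 160/173 32/37 -192/6401 -32/37 -5 1 N
3 80/73 80/53 800/3869 -80/53 -5 0 E
4 160/73 32/13 128/949 -32/13 -6 0 S
5 8/5 10/9 -11/45 -10/9 -6 1 W
final -5 1 N

n=0: pose=(-6,0,S); sL=160/73, sR=32/13; mL=128/949, mR=-32/13; mL+mR=-2208/949 → advance -1; mR−mL=-2464/949 → turn -1·90°
n=1: pose=(-6,1,W); sL=8/5, sR=10/9; mL=-11/45, mR=-10/9; mL+mR=-61/45 → advance -1; mR−mL=-13/15 → turn -1·90°
n=2: pose=(-5,1,N); sL=160/173, sR=32/37; mL=-192/6401, mR=-32/37; mL+mR=-5728/6401 → advance -1; mR−mL=-5344/6401 → turn -1·90°
n=3: pose=(-5,0,E); sL=80/73, sR=80/53; mL=800/3869, mR=-80/53; mL+mR=-5040/3869 → advance -1; mR−mL=-6640/3869 → turn -1·90°
n=4: pose=(-6,0,S); sL=160/73, sR=32/13; mL=128/949, mR=-32/13; mL+mR=-2208/949 → advance -1; mR−mL=-2464/949 → turn -1·90°
n=5: pose=(-6,1,W); sL=8/5, sR=10/9; mL=-11/45, mR=-10/9; mL+mR=-61/45 → advance -1; mR−mL=-13/15 → turn -1·90°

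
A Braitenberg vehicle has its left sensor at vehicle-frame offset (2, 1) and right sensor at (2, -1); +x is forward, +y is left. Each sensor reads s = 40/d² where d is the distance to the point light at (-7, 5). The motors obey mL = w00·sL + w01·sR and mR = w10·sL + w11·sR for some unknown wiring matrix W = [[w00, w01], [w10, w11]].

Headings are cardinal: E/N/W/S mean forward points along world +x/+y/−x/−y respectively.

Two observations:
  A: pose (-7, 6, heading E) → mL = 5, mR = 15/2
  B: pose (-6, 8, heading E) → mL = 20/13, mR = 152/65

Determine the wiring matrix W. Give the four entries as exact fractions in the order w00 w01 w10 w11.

0 1/2 1/2 1/2

obs A: pose=(-7,6,E) → sL=5, sR=10, mL=5, mR=15/2
obs B: pose=(-6,8,E) → sL=8/5, sR=40/13, mL=20/13, mR=152/65
sensor matrix S = [[5, 10], [8/5, 40/13]]; det S = -8/13
solve [mL_A; mL_B] = S·[w00; w01] and [mR_A; mR_B] = S·[w10; w11]:
  w00 = 0, w01 = 1/2, w10 = 1/2, w11 = 1/2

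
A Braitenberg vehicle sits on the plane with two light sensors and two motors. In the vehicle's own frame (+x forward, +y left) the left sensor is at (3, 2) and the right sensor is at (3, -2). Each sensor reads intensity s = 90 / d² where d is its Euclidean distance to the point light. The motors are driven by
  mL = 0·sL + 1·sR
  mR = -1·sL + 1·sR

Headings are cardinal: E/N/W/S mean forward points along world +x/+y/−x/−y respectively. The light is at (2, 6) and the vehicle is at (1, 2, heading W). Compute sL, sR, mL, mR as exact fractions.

45/26 9/2 9/2 36/13

left sensor world pos  = (-2, 0); dL² = 52
right sensor world pos = (-2, 4); dR² = 20
sL = 90/52 = 45/26
sR = 90/20 = 9/2
mL = 0·sL + 1·sR = 9/2
mR = -1·sL + 1·sR = 36/13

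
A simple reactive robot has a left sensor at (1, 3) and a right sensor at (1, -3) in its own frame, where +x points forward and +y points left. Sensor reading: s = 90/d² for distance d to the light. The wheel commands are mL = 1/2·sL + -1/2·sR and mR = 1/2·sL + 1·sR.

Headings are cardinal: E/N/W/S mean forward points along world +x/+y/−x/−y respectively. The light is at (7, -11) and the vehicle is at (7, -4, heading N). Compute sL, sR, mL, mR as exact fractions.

90/73 90/73 0 135/73

left sensor world pos  = (4, -3); dL² = 73
right sensor world pos = (10, -3); dR² = 73
sL = 90/73 = 90/73
sR = 90/73 = 90/73
mL = 1/2·sL + -1/2·sR = 0
mR = 1/2·sL + 1·sR = 135/73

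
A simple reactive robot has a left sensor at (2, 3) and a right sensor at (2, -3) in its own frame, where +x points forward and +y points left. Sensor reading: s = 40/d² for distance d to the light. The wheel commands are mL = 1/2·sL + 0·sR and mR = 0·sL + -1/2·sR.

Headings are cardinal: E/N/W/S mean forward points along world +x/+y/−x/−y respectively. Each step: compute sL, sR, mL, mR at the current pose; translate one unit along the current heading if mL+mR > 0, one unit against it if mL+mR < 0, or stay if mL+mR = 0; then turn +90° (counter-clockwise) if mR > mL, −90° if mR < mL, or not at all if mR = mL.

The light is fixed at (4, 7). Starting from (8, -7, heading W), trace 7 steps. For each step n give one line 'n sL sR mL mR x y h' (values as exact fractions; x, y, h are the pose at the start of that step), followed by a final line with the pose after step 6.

0 40/293 8/25 20/293 -4/25 8 -7 W
1 10/37 5/26 5/37 -5/52 9 -7 N
2 40/149 8/61 20/149 -4/61 9 -6 E
3 20/153 20/117 10/153 -10/117 10 -6 S
4 40/241 40/97 20/241 -20/97 10 -5 W
5 10/29 1/5 5/29 -1/10 11 -5 N
6 8/29 40/277 4/29 -20/277 11 -4 E
final 12 -4 S

n=0: pose=(8,-7,W); sL=40/293, sR=8/25; mL=20/293, mR=-4/25; mL+mR=-672/7325 → advance -1; mR−mL=-1672/7325 → turn -1·90°
n=1: pose=(9,-7,N); sL=10/37, sR=5/26; mL=5/37, mR=-5/52; mL+mR=75/1924 → advance +1; mR−mL=-445/1924 → turn -1·90°
n=2: pose=(9,-6,E); sL=40/149, sR=8/61; mL=20/149, mR=-4/61; mL+mR=624/9089 → advance +1; mR−mL=-1816/9089 → turn -1·90°
n=3: pose=(10,-6,S); sL=20/153, sR=20/117; mL=10/153, mR=-10/117; mL+mR=-40/1989 → advance -1; mR−mL=-100/663 → turn -1·90°
n=4: pose=(10,-5,W); sL=40/241, sR=40/97; mL=20/241, mR=-20/97; mL+mR=-2880/23377 → advance -1; mR−mL=-6760/23377 → turn -1·90°
n=5: pose=(11,-5,N); sL=10/29, sR=1/5; mL=5/29, mR=-1/10; mL+mR=21/290 → advance +1; mR−mL=-79/290 → turn -1·90°
n=6: pose=(11,-4,E); sL=8/29, sR=40/277; mL=4/29, mR=-20/277; mL+mR=528/8033 → advance +1; mR−mL=-1688/8033 → turn -1·90°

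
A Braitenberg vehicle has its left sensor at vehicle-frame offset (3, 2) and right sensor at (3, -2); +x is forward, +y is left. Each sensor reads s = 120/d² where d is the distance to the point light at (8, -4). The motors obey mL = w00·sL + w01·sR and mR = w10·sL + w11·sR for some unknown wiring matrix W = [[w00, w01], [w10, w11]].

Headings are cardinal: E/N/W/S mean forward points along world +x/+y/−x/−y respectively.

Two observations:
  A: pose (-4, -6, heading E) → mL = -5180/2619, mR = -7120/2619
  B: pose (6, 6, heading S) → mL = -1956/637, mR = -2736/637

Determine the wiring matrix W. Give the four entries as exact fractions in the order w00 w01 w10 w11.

obs A: pose=(-4,-6,E) → sL=40/27, sR=120/97, mL=-5180/2619, mR=-7120/2619
obs B: pose=(6,6,S) → sL=120/49, sR=24/13, mL=-1956/637, mR=-2736/637
sensor matrix S = [[40/27, 120/97], [120/49, 24/13]]; det S = -163840/556101
solve [mL_A; mL_B] = S·[w00; w01] and [mR_A; mR_B] = S·[w10; w11]:
  w00 = -1/2, w01 = -1, w10 = -1, w11 = -1

-1/2 -1 -1 -1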